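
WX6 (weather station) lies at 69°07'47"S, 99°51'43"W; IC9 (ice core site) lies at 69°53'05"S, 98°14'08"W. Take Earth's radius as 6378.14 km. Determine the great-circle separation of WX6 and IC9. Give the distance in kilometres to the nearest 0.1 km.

105.3 km

WX6: φ = -69.12972°, λ = -99.86194°
IC9: φ = -69.88472°, λ = -98.23556°
Δφ = -0.7550°,  Δλ = 1.6264°
a = sin²(Δφ/2) + cos φ₁ cos φ₂ sin²(Δλ/2) = 0.000068
c = 2·arcsin(√a) = 0.016503 rad = 0.9456°
d = R·c = 6378.14 × 0.016503 = 105.3 km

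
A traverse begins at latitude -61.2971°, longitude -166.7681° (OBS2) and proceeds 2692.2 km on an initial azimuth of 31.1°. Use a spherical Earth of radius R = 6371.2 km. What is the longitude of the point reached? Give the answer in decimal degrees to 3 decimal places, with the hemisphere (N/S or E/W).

150.917°W

δ = d/R = 2692.2/6371.2 = 0.422558 rad
φ₂ = arcsin(sin φ₁ cos δ + cos φ₁ sin δ cos θ)
   = arcsin(-0.87712·0.91204 + 0.48027·0.41009·0.85627) = -39.14806°
λ₂ = λ₁ + atan2(sin θ sin δ cos φ₁, cos δ − sin φ₁ sin φ₂) = -150.91669°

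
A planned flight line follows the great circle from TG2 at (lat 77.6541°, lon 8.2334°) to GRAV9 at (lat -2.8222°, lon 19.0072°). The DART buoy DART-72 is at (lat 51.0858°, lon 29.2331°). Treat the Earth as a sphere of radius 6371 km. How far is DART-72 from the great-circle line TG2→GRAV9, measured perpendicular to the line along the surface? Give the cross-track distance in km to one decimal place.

921.5 km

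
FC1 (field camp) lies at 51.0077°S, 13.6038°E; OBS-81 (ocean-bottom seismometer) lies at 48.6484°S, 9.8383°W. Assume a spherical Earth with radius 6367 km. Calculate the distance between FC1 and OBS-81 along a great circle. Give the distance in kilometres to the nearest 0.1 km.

1693.4 km

Δφ = 2.3593°,  Δλ = -23.4421°
a = sin²(Δφ/2) + cos φ₁ cos φ₂ sin²(Δλ/2) = 0.017580
c = 2·arcsin(√a) = 0.265959 rad = 15.2384°
d = R·c = 6367 × 0.265959 = 1693.4 km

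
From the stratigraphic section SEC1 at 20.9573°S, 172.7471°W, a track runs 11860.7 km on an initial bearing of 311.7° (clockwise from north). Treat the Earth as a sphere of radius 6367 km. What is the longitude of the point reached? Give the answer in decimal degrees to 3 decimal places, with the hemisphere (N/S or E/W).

δ = d/R = 11860.7/6367 = 1.862840 rad
φ₂ = arcsin(sin φ₁ cos δ + cos φ₁ sin δ cos θ)
   = arcsin(-0.35767·-0.28791 + 0.93385·0.95766·0.66523) = 44.25850°
λ₂ = λ₁ + atan2(sin θ sin δ cos φ₁, cos δ − sin φ₁ sin φ₂) = 93.97079°

93.971°E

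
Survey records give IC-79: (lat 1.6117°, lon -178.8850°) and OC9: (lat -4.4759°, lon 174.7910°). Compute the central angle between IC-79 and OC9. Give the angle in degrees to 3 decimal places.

8.774°

Δφ = -6.0876°,  Δλ = -6.3240°
a = sin²(Δφ/2) + cos φ₁ cos φ₂ sin²(Δλ/2) = 0.005852
c = 2·arcsin(√a) = 0.153141 rad = 8.7743°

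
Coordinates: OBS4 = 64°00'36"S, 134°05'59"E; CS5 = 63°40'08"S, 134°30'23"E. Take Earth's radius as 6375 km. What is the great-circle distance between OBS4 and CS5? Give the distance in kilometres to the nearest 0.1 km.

42.9 km

OBS4: φ = -64.01000°, λ = +134.09972°
CS5: φ = -63.66889°, λ = +134.50639°
Δφ = 0.3411°,  Δλ = 0.4067°
a = sin²(Δφ/2) + cos φ₁ cos φ₂ sin²(Δλ/2) = 0.000011
c = 2·arcsin(√a) = 0.006726 rad = 0.3854°
d = R·c = 6375 × 0.006726 = 42.9 km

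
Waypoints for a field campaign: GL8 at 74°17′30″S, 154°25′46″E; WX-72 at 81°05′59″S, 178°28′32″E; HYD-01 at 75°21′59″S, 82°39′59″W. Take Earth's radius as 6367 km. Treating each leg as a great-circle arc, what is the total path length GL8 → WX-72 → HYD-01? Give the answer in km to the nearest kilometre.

GL8: φ = -74.29167°, λ = +154.42944°
WX-72: φ = -81.09972°, λ = +178.47556°
HYD-01: φ = -75.36639°, λ = -82.66639°
GL8→WX-72: c = 0.146324 rad, d = 931.64 km
WX-72→HYD-01: c = 0.317906 rad, d = 2024.11 km
Total = 931.64 + 2024.11 = 2955.75 km

2956 km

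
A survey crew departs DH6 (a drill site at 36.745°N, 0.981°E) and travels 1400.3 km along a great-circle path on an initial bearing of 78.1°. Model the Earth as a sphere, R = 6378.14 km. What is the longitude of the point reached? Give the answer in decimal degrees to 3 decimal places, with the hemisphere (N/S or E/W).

16.739°E

δ = d/R = 1400.3/6378.14 = 0.219547 rad
φ₂ = arcsin(sin φ₁ cos δ + cos φ₁ sin δ cos θ)
   = arcsin(0.59825·0.97600 + 0.80131·0.21779·0.20620) = 38.30736°
λ₂ = λ₁ + atan2(sin θ sin δ cos φ₁, cos δ − sin φ₁ sin φ₂) = 16.73922°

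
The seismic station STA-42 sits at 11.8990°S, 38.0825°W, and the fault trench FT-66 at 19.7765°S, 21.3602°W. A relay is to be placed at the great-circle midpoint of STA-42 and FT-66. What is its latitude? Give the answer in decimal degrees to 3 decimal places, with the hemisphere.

15.999°S

Bx = cos φ₂ cos Δλ = 0.901224,  By = cos φ₂ sin Δλ = 0.270763
φₘ = atan2(sin φ₁ + sin φ₂, √((cos φ₁ + Bx)² + By²)) = -15.99917°
λₘ = λ₁ + atan2(By, cos φ₁ + Bx) = -29.88583°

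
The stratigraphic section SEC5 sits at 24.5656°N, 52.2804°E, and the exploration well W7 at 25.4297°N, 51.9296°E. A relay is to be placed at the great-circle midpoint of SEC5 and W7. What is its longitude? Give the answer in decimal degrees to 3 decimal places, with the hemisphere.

Bx = cos φ₂ cos Δλ = 0.903096,  By = cos φ₂ sin Δλ = -0.005529
φₘ = atan2(sin φ₁ + sin φ₂, √((cos φ₁ + Bx)² + By²)) = 24.99775°
λₘ = λ₁ + atan2(By, cos φ₁ + Bx) = 52.10562°

52.106°E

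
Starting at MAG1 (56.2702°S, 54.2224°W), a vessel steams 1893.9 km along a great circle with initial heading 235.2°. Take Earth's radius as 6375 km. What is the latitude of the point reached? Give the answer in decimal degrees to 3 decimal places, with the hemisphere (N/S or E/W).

δ = d/R = 1893.9/6375 = 0.297082 rad
φ₂ = arcsin(sin φ₁ cos δ + cos φ₁ sin δ cos θ)
   = arcsin(-0.83167·0.95619 + 0.55528·0.29273·-0.57071) = -62.62323°
λ₂ = λ₁ + atan2(sin θ sin δ cos φ₁, cos δ − sin φ₁ sin φ₂) = -85.73858°

62.623°S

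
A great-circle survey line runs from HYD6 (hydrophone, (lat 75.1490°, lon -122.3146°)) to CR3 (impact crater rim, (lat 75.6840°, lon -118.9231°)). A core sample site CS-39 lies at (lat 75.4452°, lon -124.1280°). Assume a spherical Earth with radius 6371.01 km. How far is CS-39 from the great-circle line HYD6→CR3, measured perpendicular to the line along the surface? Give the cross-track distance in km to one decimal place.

56.2 km

δ₁₃ = central angle HYD6→CS-39 = 0.009552 rad  (haversine)
θ₁₃ = bearing HYD6→CS-39 = 303.638°,  θ₁₂ = bearing HYD6→CR3 = 56.299°
dₓₜ = R·arcsin(sin δ₁₃ · sin(θ₁₃ − θ₁₂)) = 6371.01·arcsin(0.00955·sin(247.339°)) = -56.158 km
|dₓₜ| = 56.158 km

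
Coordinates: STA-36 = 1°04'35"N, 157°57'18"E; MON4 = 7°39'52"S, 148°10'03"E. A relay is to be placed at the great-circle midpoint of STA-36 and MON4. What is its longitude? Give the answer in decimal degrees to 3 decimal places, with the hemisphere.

153.083°E

STA-36: φ = +1.07639°, λ = +157.95500°
MON4: φ = -7.66444°, λ = +148.16750°
Bx = cos φ₂ cos Δλ = 0.976641,  By = cos φ₂ sin Δλ = -0.168476
φₘ = atan2(sin φ₁ + sin φ₂, √((cos φ₁ + Bx)² + By²)) = -3.30605°
λₘ = λ₁ + atan2(By, cos φ₁ + Bx) = 153.08283°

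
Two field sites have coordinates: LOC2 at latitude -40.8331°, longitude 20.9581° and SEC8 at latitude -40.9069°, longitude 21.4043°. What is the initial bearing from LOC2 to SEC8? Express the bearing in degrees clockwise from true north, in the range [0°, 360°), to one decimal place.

102.5°

Δλ = 0.4462°
y = sin Δλ · cos φ₂ = 0.005886
x = cos φ₁ sin φ₂ − sin φ₁ cos φ₂ cos Δλ = -0.001303
θ = atan2(y, x) = 102.4835° → 102.4835° (mod 360°)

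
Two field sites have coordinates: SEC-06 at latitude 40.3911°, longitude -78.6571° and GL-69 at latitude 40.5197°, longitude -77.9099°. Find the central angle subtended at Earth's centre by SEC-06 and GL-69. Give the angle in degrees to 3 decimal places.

0.583°

Δφ = 0.1286°,  Δλ = 0.7472°
a = sin²(Δφ/2) + cos φ₁ cos φ₂ sin²(Δλ/2) = 0.000026
c = 2·arcsin(√a) = 0.010174 rad = 0.5829°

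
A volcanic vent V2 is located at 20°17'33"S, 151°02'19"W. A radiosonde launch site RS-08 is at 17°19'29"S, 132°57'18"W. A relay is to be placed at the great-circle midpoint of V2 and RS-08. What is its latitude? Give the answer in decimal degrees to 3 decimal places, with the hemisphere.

19.028°S

V2: φ = -20.29250°, λ = -151.03861°
RS-08: φ = -17.32472°, λ = -132.95500°
Bx = cos φ₂ cos Δλ = 0.907478,  By = cos φ₂ sin Δλ = 0.296322
φₘ = atan2(sin φ₁ + sin φ₂, √((cos φ₁ + Bx)² + By²)) = -19.02832°
λₘ = λ₁ + atan2(By, cos φ₁ + Bx) = -141.91636°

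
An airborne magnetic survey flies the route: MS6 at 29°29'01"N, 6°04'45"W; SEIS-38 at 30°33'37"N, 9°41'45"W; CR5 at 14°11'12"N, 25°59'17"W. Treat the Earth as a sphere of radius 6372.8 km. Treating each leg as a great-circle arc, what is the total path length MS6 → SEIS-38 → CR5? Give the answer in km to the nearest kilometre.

2837 km

MS6: φ = +29.48361°, λ = -6.07917°
SEIS-38: φ = +30.56028°, λ = -9.69583°
CR5: φ = +14.18667°, λ = -25.98806°
MS6→SEIS-38: c = 0.057790 rad, d = 368.29 km
SEIS-38→CR5: c = 0.387333 rad, d = 2468.39 km
Total = 368.29 + 2468.39 = 2836.68 km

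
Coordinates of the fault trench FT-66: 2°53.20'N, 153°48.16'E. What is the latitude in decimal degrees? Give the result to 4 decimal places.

2° + 53.20′/60 = 2 + 0.88667 = 2.8867°

2.8867°N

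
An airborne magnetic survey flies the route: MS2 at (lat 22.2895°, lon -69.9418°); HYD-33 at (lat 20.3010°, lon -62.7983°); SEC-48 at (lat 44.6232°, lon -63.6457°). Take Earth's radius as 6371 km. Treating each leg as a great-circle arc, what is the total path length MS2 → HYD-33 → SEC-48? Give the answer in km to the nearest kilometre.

3478 km

MS2→HYD-33: c = 0.121221 rad, d = 772.30 km
HYD-33→SEC-48: c = 0.424680 rad, d = 2705.63 km
Total = 772.30 + 2705.63 = 3477.93 km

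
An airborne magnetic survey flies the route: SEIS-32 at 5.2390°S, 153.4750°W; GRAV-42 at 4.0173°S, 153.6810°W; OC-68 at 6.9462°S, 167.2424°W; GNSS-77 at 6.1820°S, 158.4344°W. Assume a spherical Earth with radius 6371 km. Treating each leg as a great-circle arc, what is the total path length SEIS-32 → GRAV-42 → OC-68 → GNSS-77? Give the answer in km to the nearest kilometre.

SEIS-32→GRAV-42: c = 0.021622 rad, d = 137.75 km
GRAV-42→OC-68: c = 0.241060 rad, d = 1535.79 km
OC-68→GNSS-77: c = 0.153299 rad, d = 976.67 km
Total = 137.75 + 1535.79 + 976.67 = 2650.21 km

2650 km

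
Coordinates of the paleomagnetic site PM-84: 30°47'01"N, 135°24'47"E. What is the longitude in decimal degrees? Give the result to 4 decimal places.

135.4131°E

135° + 24′/60 + 47″/3600 = 135 + 0.40000 + 0.01306 = 135.4131°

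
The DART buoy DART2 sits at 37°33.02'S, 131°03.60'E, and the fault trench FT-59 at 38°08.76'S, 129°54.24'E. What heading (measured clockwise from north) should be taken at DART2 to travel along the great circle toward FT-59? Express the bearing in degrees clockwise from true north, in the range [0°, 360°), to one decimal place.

DART2: φ = -37.55033°, λ = +131.06000°
FT-59: φ = -38.14600°, λ = +129.90400°
Δλ = -1.1560°
y = sin Δλ · cos φ₂ = -0.015866
x = cos φ₁ sin φ₂ − sin φ₁ cos φ₂ cos Δλ = -0.010494
θ = atan2(y, x) = -123.4803° → 236.5197° (mod 360°)

236.5°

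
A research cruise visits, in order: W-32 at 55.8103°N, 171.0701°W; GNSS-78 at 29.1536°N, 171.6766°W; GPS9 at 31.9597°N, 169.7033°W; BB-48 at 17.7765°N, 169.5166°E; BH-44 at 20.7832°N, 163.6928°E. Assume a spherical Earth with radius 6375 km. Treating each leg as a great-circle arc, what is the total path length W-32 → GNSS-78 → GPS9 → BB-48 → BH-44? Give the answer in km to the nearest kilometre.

6645 km

W-32→GNSS-78: c = 0.465308 rad, d = 2966.34 km
GNSS-78→GPS9: c = 0.057252 rad, d = 364.98 km
GPS9→BB-48: c = 0.410399 rad, d = 2616.29 km
BB-48→BH-44: c = 0.109340 rad, d = 697.04 km
Total = 2966.34 + 364.98 + 2616.29 + 697.04 = 6644.66 km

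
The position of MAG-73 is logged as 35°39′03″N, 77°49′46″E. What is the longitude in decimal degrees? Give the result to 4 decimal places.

77° + 49′/60 + 46″/3600 = 77 + 0.81667 + 0.01278 = 77.8294°

77.8294°E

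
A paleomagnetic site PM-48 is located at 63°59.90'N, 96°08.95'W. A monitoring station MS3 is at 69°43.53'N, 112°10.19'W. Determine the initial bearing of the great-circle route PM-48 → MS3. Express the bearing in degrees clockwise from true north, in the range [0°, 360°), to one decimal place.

319.5°

PM-48: φ = +63.99833°, λ = -96.14917°
MS3: φ = +69.72550°, λ = -112.16983°
Δλ = -16.0207°
y = sin Δλ · cos φ₂ = -0.095634
x = cos φ₁ sin φ₂ − sin φ₁ cos φ₂ cos Δλ = 0.111887
θ = atan2(y, x) = -40.5215° → 319.4785° (mod 360°)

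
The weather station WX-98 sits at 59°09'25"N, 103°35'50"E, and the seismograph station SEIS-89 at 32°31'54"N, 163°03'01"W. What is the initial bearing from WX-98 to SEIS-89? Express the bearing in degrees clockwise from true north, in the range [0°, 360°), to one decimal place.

WX-98: φ = +59.15694°, λ = +103.59722°
SEIS-89: φ = +32.53167°, λ = -163.05028°
Δλ = 93.3525°
y = sin Δλ · cos φ₂ = 0.841652
x = cos φ₁ sin φ₂ − sin φ₁ cos φ₂ cos Δλ = 0.318037
θ = atan2(y, x) = 69.2998° → 69.2998° (mod 360°)

69.3°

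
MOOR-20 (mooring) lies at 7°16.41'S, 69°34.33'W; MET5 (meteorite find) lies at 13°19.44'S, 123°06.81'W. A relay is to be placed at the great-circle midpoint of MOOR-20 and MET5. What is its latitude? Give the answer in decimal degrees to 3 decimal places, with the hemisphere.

MOOR-20: φ = -7.27350°, λ = -69.57217°
MET5: φ = -13.32400°, λ = -123.11350°
Bx = cos φ₂ cos Δλ = 0.578247,  By = cos φ₂ sin Δλ = -0.782636
φₘ = atan2(sin φ₁ + sin φ₂, √((cos φ₁ + Bx)² + By²)) = -11.50373°
λₘ = λ₁ + atan2(By, cos φ₁ + Bx) = -96.06525°

11.504°S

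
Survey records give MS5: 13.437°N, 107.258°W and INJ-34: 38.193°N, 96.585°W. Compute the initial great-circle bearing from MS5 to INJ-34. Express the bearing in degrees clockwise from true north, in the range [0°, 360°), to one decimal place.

Δλ = 10.6730°
y = sin Δλ · cos φ₂ = 0.145557
x = cos φ₁ sin φ₂ − sin φ₁ cos φ₂ cos Δλ = 0.421914
θ = atan2(y, x) = 19.0341° → 19.0341° (mod 360°)

19.0°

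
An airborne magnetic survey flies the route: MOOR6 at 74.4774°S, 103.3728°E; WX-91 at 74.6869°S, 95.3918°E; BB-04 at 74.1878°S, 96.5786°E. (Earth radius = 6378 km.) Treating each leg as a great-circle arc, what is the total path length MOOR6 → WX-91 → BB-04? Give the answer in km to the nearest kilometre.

303 km

MOOR6→WX-91: c = 0.037184 rad, d = 237.16 km
WX-91→BB-04: c = 0.010332 rad, d = 65.90 km
Total = 237.16 + 65.90 = 303.06 km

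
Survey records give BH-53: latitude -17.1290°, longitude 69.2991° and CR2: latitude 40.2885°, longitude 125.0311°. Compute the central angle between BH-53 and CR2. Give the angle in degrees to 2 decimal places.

Δφ = 57.4175°,  Δλ = 55.7320°
a = sin²(Δφ/2) + cos φ₁ cos φ₂ sin²(Δλ/2) = 0.389998
c = 2·arcsin(√a) = 1.348978 rad = 77.2908°

77.29°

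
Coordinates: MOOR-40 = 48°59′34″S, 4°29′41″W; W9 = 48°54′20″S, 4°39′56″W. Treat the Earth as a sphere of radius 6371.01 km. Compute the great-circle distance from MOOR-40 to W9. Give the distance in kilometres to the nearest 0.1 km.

15.8 km

MOOR-40: φ = -48.99278°, λ = -4.49472°
W9: φ = -48.90556°, λ = -4.66556°
Δφ = 0.0872°,  Δλ = -0.1708°
a = sin²(Δφ/2) + cos φ₁ cos φ₂ sin²(Δλ/2) = 0.000002
c = 2·arcsin(√a) = 0.002480 rad = 0.1421°
d = R·c = 6371.01 × 0.002480 = 15.8 km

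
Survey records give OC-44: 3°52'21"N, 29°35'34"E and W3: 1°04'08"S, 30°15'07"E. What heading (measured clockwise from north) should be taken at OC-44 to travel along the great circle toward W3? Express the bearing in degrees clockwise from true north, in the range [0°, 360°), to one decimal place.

OC-44: φ = +3.87250°, λ = +29.59278°
W3: φ = -1.06889°, λ = +30.25194°
Δλ = 0.6592°
y = sin Δλ · cos φ₂ = 0.011502
x = cos φ₁ sin φ₂ − sin φ₁ cos φ₂ cos Δλ = -0.086132
θ = atan2(y, x) = 172.3935° → 172.3935° (mod 360°)

172.4°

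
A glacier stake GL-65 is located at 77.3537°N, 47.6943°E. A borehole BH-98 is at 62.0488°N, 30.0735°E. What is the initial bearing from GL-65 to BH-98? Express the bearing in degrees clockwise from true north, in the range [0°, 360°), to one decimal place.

210.3°

Δλ = -17.6208°
y = sin Δλ · cos φ₂ = -0.141889
x = cos φ₁ sin φ₂ − sin φ₁ cos φ₂ cos Δλ = -0.242497
θ = atan2(y, x) = -149.6674° → 210.3326° (mod 360°)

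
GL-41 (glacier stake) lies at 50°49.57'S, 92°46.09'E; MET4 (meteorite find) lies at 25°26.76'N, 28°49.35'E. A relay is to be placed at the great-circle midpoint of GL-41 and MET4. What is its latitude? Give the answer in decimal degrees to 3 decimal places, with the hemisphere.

14.780°S

GL-41: φ = -50.82617°, λ = +92.76817°
MET4: φ = +25.44600°, λ = +28.82250°
Bx = cos φ₂ cos Δλ = 0.396614,  By = cos φ₂ sin Δλ = -0.811227
φₘ = atan2(sin φ₁ + sin φ₂, √((cos φ₁ + Bx)² + By²)) = -14.78035°
λₘ = λ₁ + atan2(By, cos φ₁ + Bx) = 54.49795°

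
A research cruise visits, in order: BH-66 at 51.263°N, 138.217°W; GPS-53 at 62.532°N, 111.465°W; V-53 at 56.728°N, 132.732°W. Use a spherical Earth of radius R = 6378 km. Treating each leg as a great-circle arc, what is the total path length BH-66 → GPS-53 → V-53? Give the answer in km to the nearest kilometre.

3380 km

BH-66→GPS-53: c = 0.318115 rad, d = 2028.94 km
GPS-53→V-53: c = 0.211862 rad, d = 1351.26 km
Total = 2028.94 + 1351.26 = 3380.19 km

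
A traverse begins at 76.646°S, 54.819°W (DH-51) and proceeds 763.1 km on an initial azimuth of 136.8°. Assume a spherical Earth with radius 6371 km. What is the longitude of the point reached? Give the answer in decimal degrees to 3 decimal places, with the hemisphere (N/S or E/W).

δ = d/R = 763.1/6371 = 0.119777 rad
φ₂ = arcsin(sin φ₁ cos δ + cos φ₁ sin δ cos θ)
   = arcsin(-0.97296·0.99284 + 0.23097·0.11949·-0.72897) = -80.43890°
λ₂ = λ₁ + atan2(sin θ sin δ cos φ₁, cos δ − sin φ₁ sin φ₂) = -25.31663°

25.317°W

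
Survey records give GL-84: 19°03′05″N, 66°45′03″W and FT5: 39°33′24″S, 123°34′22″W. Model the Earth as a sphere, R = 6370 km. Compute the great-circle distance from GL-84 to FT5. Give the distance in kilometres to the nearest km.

GL-84: φ = +19.05139°, λ = -66.75083°
FT5: φ = -39.55667°, λ = -123.57278°
Δφ = -58.6081°,  Δλ = -56.8219°
a = sin²(Δφ/2) + cos φ₁ cos φ₂ sin²(Δλ/2) = 0.404532
c = 2·arcsin(√a) = 1.378681 rad = 78.9926°
d = R·c = 6370 × 1.378681 = 8782.2 km

8782 km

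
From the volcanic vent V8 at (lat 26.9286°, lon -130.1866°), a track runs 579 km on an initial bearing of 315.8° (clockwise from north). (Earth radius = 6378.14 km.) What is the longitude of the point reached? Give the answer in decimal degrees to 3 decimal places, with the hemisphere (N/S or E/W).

δ = d/R = 579/6378.14 = 0.090779 rad
φ₂ = arcsin(sin φ₁ cos δ + cos φ₁ sin δ cos θ)
   = arcsin(0.45288·0.99588 + 0.89157·0.09065·0.71691) = 30.59452°
λ₂ = λ₁ + atan2(sin θ sin δ cos φ₁, cos δ − sin φ₁ sin φ₂) = -134.39716°

134.397°W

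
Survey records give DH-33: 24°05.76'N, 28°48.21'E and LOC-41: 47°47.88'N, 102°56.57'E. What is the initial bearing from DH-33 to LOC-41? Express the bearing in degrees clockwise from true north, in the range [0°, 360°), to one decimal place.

DH-33: φ = +24.09600°, λ = +28.80350°
LOC-41: φ = +47.79800°, λ = +102.94283°
Δλ = 74.1393°
y = sin Δλ · cos φ₂ = 0.646172
x = cos φ₁ sin φ₂ − sin φ₁ cos φ₂ cos Δλ = 0.601279
θ = atan2(y, x) = 47.0611° → 47.0611° (mod 360°)

47.1°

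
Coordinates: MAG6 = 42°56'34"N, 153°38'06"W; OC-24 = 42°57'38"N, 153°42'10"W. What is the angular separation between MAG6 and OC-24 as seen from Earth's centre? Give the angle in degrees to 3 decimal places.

0.053°

MAG6: φ = +42.94278°, λ = -153.63500°
OC-24: φ = +42.96056°, λ = -153.70278°
Δφ = 0.0178°,  Δλ = -0.0678°
a = sin²(Δφ/2) + cos φ₁ cos φ₂ sin²(Δλ/2) = 0.000000
c = 2·arcsin(√a) = 0.000920 rad = 0.0527°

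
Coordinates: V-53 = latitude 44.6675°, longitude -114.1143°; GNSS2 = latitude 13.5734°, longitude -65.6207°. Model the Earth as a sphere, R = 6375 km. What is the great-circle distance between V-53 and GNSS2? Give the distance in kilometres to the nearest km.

Δφ = -31.0941°,  Δλ = 48.4936°
a = sin²(Δφ/2) + cos φ₁ cos φ₂ sin²(Δλ/2) = 0.188432
c = 2·arcsin(√a) = 0.898051 rad = 51.4545°
d = R·c = 6375 × 0.898051 = 5725.1 km

5725 km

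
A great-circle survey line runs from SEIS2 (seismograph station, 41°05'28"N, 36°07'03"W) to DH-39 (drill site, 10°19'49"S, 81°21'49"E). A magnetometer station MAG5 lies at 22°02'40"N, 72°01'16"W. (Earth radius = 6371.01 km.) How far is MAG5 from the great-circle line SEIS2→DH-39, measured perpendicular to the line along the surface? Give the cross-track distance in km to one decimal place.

SEIS2: φ = +41.09111°, λ = -36.11750°
DH-39: φ = -10.33028°, λ = +81.36361°
MAG5: φ = +22.04444°, λ = -72.02111°
δ₁₃ = central angle SEIS2→MAG5 = 0.622319 rad  (haversine)
θ₁₃ = bearing SEIS2→MAG5 = 248.822°,  θ₁₂ = bearing SEIS2→DH-39 = 79.407°
dₓₜ = R·arcsin(sin δ₁₃ · sin(θ₁₃ − θ₁₂)) = 6371.01·arcsin(0.58292·sin(169.415°)) = 683.505 km
|dₓₜ| = 683.505 km

683.5 km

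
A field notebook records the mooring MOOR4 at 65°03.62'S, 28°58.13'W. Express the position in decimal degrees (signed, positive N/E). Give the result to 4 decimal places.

lat: 65.0603° S → -65.0603°
lon: 28.9688° W → -28.9688°

-65.0603°, -28.9688°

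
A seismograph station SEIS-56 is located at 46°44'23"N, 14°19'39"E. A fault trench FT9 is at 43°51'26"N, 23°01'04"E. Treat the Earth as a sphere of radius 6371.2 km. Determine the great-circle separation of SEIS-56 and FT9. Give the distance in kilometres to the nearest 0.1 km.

SEIS-56: φ = +46.73972°, λ = +14.32750°
FT9: φ = +43.85722°, λ = +23.01778°
Δφ = -2.8825°,  Δλ = 8.6903°
a = sin²(Δφ/2) + cos φ₁ cos φ₂ sin²(Δλ/2) = 0.003469
c = 2·arcsin(√a) = 0.117868 rad = 6.7533°
d = R·c = 6371.2 × 0.117868 = 751.0 km

751.0 km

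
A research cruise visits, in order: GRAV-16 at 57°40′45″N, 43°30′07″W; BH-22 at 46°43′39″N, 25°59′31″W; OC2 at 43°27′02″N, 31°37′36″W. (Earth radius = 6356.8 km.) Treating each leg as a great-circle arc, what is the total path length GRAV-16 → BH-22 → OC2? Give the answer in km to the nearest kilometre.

2263 km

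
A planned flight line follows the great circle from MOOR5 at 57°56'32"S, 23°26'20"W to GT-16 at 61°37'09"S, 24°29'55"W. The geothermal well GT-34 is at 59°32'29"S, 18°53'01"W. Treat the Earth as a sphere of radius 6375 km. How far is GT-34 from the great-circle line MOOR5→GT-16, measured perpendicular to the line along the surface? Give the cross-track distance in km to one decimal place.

MOOR5: φ = -57.94222°, λ = -23.43889°
GT-16: φ = -61.61917°, λ = -24.49861°
GT-34: φ = -59.54139°, λ = -18.88361°
δ₁₃ = central angle MOOR5→GT-34 = 0.049792 rad  (haversine)
θ₁₃ = bearing MOOR5→GT-34 = 126.013°,  θ₁₂ = bearing MOOR5→GT-16 = 187.797°
dₓₜ = R·arcsin(sin δ₁₃ · sin(θ₁₃ − θ₁₂)) = 6375·arcsin(0.04977·sin(-61.784°)) = -279.682 km
|dₓₜ| = 279.682 km

279.7 km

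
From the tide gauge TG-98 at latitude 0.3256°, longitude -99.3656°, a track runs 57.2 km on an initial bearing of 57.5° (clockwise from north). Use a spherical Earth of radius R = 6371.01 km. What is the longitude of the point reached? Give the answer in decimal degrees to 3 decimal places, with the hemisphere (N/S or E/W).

δ = d/R = 57.2/6371.01 = 0.008978 rad
φ₂ = arcsin(sin φ₁ cos δ + cos φ₁ sin δ cos θ)
   = arcsin(0.00568·0.99996 + 0.99998·0.00898·0.53730) = 0.60198°
λ₂ = λ₁ + atan2(sin θ sin δ cos φ₁, cos δ − sin φ₁ sin φ₂) = -98.93173°

98.932°W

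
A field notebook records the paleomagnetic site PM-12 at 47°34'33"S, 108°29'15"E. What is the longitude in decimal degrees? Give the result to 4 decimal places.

108.4875°E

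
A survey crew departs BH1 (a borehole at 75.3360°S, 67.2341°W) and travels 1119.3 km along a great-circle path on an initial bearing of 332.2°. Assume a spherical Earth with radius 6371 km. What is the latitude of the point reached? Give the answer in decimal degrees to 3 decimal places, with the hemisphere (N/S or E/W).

65.979°S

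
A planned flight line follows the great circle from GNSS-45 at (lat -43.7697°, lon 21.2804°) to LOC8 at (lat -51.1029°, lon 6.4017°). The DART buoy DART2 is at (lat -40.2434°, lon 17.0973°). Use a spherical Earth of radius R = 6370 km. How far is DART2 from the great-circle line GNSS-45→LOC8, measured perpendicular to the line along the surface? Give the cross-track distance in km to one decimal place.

522.3 km

δ₁₃ = central angle GNSS-45→DART2 = 0.082020 rad  (haversine)
θ₁₃ = bearing GNSS-45→DART2 = 317.187°,  θ₁₂ = bearing GNSS-45→LOC8 = 228.589°
dₓₜ = R·arcsin(sin δ₁₃ · sin(θ₁₃ − θ₁₂)) = 6370·arcsin(0.08193·sin(88.598°)) = 522.308 km
|dₓₜ| = 522.308 km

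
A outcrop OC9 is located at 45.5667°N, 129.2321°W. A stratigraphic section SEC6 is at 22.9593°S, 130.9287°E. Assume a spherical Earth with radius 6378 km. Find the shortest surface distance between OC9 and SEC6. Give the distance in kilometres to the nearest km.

Δφ = -68.5260°,  Δλ = -99.8392°
a = sin²(Δφ/2) + cos φ₁ cos φ₂ sin²(Δλ/2) = 0.694348
c = 2·arcsin(√a) = 1.970012 rad = 112.8734°
d = R·c = 6378 × 1.970012 = 12564.7 km

12565 km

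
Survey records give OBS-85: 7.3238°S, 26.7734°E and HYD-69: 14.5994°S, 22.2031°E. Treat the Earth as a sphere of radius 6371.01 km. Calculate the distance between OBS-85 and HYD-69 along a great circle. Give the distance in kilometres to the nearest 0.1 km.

Δφ = -7.2756°,  Δλ = -4.5703°
a = sin²(Δφ/2) + cos φ₁ cos φ₂ sin²(Δλ/2) = 0.005552
c = 2·arcsin(√a) = 0.149158 rad = 8.5461°
d = R·c = 6371.01 × 0.149158 = 950.3 km

950.3 km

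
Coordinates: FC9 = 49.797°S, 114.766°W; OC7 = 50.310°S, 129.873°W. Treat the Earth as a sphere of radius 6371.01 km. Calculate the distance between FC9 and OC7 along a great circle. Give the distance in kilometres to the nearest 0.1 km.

Δφ = -0.5130°,  Δλ = -15.1070°
a = sin²(Δφ/2) + cos φ₁ cos φ₂ sin²(Δλ/2) = 0.007143
c = 2·arcsin(√a) = 0.169238 rad = 9.6966°
d = R·c = 6371.01 × 0.169238 = 1078.2 km

1078.2 km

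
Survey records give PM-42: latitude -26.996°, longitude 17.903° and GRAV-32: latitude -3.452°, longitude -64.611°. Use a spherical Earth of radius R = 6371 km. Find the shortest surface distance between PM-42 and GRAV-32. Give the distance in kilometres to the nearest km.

9092 km

Δφ = 23.5440°,  Δλ = -82.5140°
a = sin²(Δφ/2) + cos φ₁ cos φ₂ sin²(Δλ/2) = 0.428395
c = 2·arcsin(√a) = 1.427093 rad = 81.7664°
d = R·c = 6371 × 1.427093 = 9092.0 km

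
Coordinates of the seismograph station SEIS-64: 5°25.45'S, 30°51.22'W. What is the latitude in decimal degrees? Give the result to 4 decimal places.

5° + 25.45′/60 = 5 + 0.42417 = 5.4242°

5.4242°S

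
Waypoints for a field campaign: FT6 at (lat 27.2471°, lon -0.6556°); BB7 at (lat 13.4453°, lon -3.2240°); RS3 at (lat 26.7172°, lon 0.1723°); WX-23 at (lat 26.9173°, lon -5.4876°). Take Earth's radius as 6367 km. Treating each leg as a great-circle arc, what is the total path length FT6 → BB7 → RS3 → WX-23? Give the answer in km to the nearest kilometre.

3635 km

FT6→BB7: c = 0.244501 rad, d = 1556.74 km
BB7→RS3: c = 0.238194 rad, d = 1516.58 km
RS3→WX-23: c = 0.088221 rad, d = 561.71 km
Total = 1556.74 + 1516.58 + 561.71 = 3635.03 km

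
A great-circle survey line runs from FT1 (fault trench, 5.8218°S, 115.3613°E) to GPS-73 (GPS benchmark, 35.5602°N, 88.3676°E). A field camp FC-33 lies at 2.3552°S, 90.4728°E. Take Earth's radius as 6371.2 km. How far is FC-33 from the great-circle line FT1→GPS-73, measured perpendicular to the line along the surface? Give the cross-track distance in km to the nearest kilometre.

2215 km

δ₁₃ = central angle FT1→FC-33 = 0.437401 rad  (haversine)
θ₁₃ = bearing FT1→FC-33 = 276.923°,  θ₁₂ = bearing FT1→GPS-73 = 330.479°
dₓₜ = R·arcsin(sin δ₁₃ · sin(θ₁₃ − θ₁₂)) = 6371.2·arcsin(0.42359·sin(-53.557°)) = -2215.371 km
|dₓₜ| = 2215.371 km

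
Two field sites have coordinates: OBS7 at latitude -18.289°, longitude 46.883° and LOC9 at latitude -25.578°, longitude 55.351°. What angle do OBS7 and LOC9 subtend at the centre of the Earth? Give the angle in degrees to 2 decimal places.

10.71°

Δφ = -7.2890°,  Δλ = 8.4680°
a = sin²(Δφ/2) + cos φ₁ cos φ₂ sin²(Δλ/2) = 0.008709
c = 2·arcsin(√a) = 0.186915 rad = 10.7094°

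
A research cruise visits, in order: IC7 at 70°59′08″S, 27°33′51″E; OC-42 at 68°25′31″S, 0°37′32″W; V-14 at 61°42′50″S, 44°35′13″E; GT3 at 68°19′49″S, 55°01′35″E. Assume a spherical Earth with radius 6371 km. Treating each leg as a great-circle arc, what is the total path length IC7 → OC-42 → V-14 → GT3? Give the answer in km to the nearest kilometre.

4181 km

IC7: φ = -70.98556°, λ = +27.56417°
OC-42: φ = -68.42528°, λ = -0.62556°
V-14: φ = -61.71389°, λ = +44.58694°
GT3: φ = -68.33028°, λ = +55.02639°
IC7→OC-42: c = 0.174626 rad, d = 1112.54 km
OC-42→V-14: c = 0.343289 rad, d = 2187.09 km
V-14→GT3: c = 0.138361 rad, d = 881.50 km
Total = 1112.54 + 2187.09 + 881.50 = 4181.13 km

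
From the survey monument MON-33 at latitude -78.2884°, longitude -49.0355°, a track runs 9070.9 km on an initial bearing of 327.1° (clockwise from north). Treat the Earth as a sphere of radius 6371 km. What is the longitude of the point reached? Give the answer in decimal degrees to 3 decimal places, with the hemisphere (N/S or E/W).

81.548°W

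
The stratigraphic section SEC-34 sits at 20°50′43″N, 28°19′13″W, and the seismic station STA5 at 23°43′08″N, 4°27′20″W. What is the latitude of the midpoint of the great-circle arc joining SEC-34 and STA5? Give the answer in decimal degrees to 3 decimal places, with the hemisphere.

22.725°N

SEC-34: φ = +20.84528°, λ = -28.32028°
STA5: φ = +23.71889°, λ = -4.45556°
Bx = cos φ₂ cos Δλ = 0.837255,  By = cos φ₂ sin Δλ = 0.370404
φₘ = atan2(sin φ₁ + sin φ₂, √((cos φ₁ + Bx)² + By²)) = 22.72458°
λₘ = λ₁ + atan2(By, cos φ₁ + Bx) = -16.51236°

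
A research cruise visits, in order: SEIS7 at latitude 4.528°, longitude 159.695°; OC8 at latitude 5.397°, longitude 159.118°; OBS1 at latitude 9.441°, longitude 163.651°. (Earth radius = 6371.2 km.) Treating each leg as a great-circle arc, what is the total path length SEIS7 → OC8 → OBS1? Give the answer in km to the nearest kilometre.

788 km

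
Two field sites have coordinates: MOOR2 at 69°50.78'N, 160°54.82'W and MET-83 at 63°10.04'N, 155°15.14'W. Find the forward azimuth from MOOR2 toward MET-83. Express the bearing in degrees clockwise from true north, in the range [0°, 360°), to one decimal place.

158.7°

MOOR2: φ = +69.84633°, λ = -160.91367°
MET-83: φ = +63.16733°, λ = -155.25233°
Δλ = 5.6613°
y = sin Δλ · cos φ₂ = 0.044528
x = cos φ₁ sin φ₂ − sin φ₁ cos φ₂ cos Δλ = -0.114240
θ = atan2(y, x) = 158.7051° → 158.7051° (mod 360°)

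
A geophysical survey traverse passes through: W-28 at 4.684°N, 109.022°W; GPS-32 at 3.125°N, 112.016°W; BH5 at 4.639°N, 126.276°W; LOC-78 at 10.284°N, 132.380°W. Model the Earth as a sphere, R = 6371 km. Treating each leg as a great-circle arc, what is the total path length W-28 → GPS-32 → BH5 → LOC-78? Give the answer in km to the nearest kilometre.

W-28→GPS-32: c = 0.058806 rad, d = 374.65 km
GPS-32→BH5: c = 0.249705 rad, d = 1590.87 km
BH5→LOC-78: c = 0.144415 rad, d = 920.07 km
Total = 374.65 + 1590.87 + 920.07 = 2885.59 km

2886 km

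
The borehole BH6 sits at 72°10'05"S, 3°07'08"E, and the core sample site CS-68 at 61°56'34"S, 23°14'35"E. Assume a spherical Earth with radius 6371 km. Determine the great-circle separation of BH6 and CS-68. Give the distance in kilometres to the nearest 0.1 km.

BH6: φ = -72.16806°, λ = +3.11889°
CS-68: φ = -61.94278°, λ = +23.24306°
Δφ = 10.2253°,  Δλ = 20.1242°
a = sin²(Δφ/2) + cos φ₁ cos φ₂ sin²(Δλ/2) = 0.012338
c = 2·arcsin(√a) = 0.222613 rad = 12.7548°
d = R·c = 6371 × 0.222613 = 1418.3 km

1418.3 km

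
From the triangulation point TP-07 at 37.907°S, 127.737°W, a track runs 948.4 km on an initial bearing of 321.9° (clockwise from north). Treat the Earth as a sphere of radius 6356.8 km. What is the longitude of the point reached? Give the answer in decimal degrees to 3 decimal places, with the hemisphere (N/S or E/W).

δ = d/R = 948.4/6356.8 = 0.149195 rad
φ₂ = arcsin(sin φ₁ cos δ + cos φ₁ sin δ cos θ)
   = arcsin(-0.61438·0.98889 + 0.78901·0.14864·0.78694) = -31.01517°
λ₂ = λ₁ + atan2(sin θ sin δ cos φ₁, cos δ − sin φ₁ sin φ₂) = -133.88041°

133.880°W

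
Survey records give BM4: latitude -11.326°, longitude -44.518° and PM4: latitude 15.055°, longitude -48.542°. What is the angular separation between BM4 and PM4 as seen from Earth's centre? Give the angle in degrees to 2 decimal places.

26.68°

Δφ = 26.3810°,  Δλ = -4.0240°
a = sin²(Δφ/2) + cos φ₁ cos φ₂ sin²(Δλ/2) = 0.053238
c = 2·arcsin(√a) = 0.465661 rad = 26.6804°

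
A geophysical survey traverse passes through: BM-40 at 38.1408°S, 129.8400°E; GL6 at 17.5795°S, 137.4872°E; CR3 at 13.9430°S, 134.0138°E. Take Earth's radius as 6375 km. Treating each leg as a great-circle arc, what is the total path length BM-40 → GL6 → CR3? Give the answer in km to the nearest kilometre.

2955 km

BM-40→GL6: c = 0.377392 rad, d = 2405.88 km
GL6→CR3: c = 0.086202 rad, d = 549.54 km
Total = 2405.88 + 549.54 = 2955.41 km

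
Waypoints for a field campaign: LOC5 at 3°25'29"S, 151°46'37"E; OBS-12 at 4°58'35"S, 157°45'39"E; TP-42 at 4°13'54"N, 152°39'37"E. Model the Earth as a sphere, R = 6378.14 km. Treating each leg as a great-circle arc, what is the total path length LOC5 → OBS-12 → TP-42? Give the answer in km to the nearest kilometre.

LOC5: φ = -3.42472°, λ = +151.77694°
OBS-12: φ = -4.97639°, λ = +157.76083°
TP-42: φ = +4.23167°, λ = +152.66028°
LOC5→OBS-12: c = 0.107618 rad, d = 686.40 km
OBS-12→TP-42: c = 0.183672 rad, d = 1171.49 km
Total = 686.40 + 1171.49 = 1857.89 km

1858 km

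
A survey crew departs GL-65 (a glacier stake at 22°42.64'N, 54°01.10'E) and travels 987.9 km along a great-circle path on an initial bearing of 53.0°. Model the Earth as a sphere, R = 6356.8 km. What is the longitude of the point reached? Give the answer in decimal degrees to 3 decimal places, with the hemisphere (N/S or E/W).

62.056°E

GL-65: φ = +22.71067°, λ = +54.01833°
δ = d/R = 987.9/6356.8 = 0.155408 rad
φ₂ = arcsin(sin φ₁ cos δ + cos φ₁ sin δ cos θ)
   = arcsin(0.38608·0.98795 + 0.92247·0.15478·0.60182) = 27.86265°
λ₂ = λ₁ + atan2(sin θ sin δ cos φ₁, cos δ − sin φ₁ sin φ₂) = 62.05609°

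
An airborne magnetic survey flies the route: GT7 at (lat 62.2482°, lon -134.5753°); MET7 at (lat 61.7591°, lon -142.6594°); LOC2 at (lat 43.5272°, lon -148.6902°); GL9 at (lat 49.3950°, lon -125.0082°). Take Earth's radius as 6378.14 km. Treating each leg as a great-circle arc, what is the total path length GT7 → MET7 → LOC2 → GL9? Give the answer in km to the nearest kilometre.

4414 km

GT7→MET7: c = 0.066735 rad, d = 425.64 km
MET7→LOC2: c = 0.324221 rad, d = 2067.93 km
LOC2→GL9: c = 0.301062 rad, d = 1920.22 km
Total = 425.64 + 2067.93 + 1920.22 = 4413.79 km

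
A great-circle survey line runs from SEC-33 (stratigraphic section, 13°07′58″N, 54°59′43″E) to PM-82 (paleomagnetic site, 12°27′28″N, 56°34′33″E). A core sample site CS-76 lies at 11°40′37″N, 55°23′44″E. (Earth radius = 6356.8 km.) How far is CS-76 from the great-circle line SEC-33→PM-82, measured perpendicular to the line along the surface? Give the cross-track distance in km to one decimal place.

130.8 km

SEC-33: φ = +13.13278°, λ = +54.99528°
PM-82: φ = +12.45778°, λ = +56.57583°
CS-76: φ = +11.67694°, λ = +55.39556°
δ₁₃ = central angle SEC-33→CS-76 = 0.026309 rad  (haversine)
θ₁₃ = bearing SEC-33→CS-76 = 164.926°,  θ₁₂ = bearing SEC-33→PM-82 = 113.474°
dₓₜ = R·arcsin(sin δ₁₃ · sin(θ₁₃ − θ₁₂)) = 6356.8·arcsin(0.02631·sin(51.452°)) = 130.791 km
|dₓₜ| = 130.791 km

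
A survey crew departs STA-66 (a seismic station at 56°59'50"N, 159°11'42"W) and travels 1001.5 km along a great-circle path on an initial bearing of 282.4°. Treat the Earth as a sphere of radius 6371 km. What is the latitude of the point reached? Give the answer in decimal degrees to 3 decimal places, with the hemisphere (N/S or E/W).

57.845°N

STA-66: φ = +56.99722°, λ = -159.19500°
δ = d/R = 1001.5/6371 = 0.157197 rad
φ₂ = arcsin(sin φ₁ cos δ + cos φ₁ sin δ cos θ)
   = arcsin(0.83864·0.98767 + 0.54468·0.15655·0.21474) = 57.84529°
λ₂ = λ₁ + atan2(sin θ sin δ cos φ₁, cos δ − sin φ₁ sin φ₂) = -175.89081°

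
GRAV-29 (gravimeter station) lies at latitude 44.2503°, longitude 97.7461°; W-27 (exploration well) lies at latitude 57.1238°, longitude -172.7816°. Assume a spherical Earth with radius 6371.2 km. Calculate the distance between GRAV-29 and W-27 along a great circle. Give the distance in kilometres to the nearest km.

5990 km

Δφ = 12.8735°,  Δλ = 89.4723°
a = sin²(Δφ/2) + cos φ₁ cos φ₂ sin²(Δλ/2) = 0.205190
c = 2·arcsin(√a) = 0.940208 rad = 53.8699°
d = R·c = 6371.2 × 0.940208 = 5990.3 km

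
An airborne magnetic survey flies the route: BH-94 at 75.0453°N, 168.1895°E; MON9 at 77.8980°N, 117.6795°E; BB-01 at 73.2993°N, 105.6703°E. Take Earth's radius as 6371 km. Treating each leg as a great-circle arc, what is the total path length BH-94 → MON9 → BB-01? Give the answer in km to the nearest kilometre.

BH-94→MON9: c = 0.204982 rad, d = 1305.94 km
MON9→BB-01: c = 0.095303 rad, d = 607.17 km
Total = 1305.94 + 607.17 = 1913.12 km

1913 km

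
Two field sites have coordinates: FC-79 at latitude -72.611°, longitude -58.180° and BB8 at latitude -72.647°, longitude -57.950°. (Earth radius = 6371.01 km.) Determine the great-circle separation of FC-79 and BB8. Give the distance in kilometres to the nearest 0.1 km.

8.6 km

Δφ = -0.0360°,  Δλ = 0.2300°
a = sin²(Δφ/2) + cos φ₁ cos φ₂ sin²(Δλ/2) = 0.000000
c = 2·arcsin(√a) = 0.001353 rad = 0.0775°
d = R·c = 6371.01 × 0.001353 = 8.6 km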